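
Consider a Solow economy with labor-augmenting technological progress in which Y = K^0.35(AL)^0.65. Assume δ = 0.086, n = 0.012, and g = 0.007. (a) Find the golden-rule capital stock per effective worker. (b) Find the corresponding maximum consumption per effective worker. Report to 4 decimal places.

(a) k_gold ≈ 6.3742; (b) c_gold ≈ 1.2430

Break-even investment rate: n + g + δ = 0.012 + 0.007 + 0.086 = 0.105.
At the golden rule the marginal product of capital equals n+g+δ: 0.35·k^(0.35−1) = 0.105. Solving, k_gold = (0.35/0.105)^(1/0.65) ≈ 6.3742.
y_gold = 6.3742^0.35 ≈ 1.9123; c_gold = y_gold − 0.105·k_gold ≈ 1.2430.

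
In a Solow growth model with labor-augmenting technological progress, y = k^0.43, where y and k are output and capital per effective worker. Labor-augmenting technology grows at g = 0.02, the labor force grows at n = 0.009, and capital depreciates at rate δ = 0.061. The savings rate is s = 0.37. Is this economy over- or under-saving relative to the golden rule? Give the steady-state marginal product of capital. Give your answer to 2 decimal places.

The effective depreciation rate is n + g + δ = 0.009 + 0.02 + 0.061 = 0.09.
Steady-state k*: s·k^0.43 = 0.09·k gives k* = (0.37/0.09)^(1/0.57) ≈ 11.9432.
MPK = 0.43·11.9432^(-0.57) ≈ 0.1046.
MPK > n+g+δ = 0.09, so the economy is dynamically efficient (under-saving).

under-saving; MPK ≈ 0.10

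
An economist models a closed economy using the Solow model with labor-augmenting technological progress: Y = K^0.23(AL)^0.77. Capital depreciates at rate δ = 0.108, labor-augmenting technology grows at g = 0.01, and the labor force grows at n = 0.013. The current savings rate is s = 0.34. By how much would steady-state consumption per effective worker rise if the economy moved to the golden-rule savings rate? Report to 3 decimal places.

Break-even investment rate: n + g + δ = 0.013 + 0.01 + 0.108 = 0.131.
Current steady state (s = 0.34): k* = (0.34/0.131)^(1/0.77) ≈ 3.4509, y* = 3.4509^0.23 ≈ 1.3296, c* = (1−0.34)·1.3296 ≈ 0.8775.
Golden rule sets MPK = n+g+δ: 0.23·k^(0.23−1) = 0.131, so k_gold = (0.23/0.131)^(1/0.77) ≈ 2.0772.
y_gold = 2.0772^0.23 ≈ 1.1831, c_gold = y_gold − 0.131·k_gold ≈ 0.9110.
Gain: Δc = 0.9110 − 0.8775 ≈ 0.0334.

Δc ≈ 0.033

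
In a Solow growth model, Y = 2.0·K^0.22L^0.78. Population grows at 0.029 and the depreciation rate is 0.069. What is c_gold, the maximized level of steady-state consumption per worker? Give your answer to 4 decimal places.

c_gold ≈ 2.3828

Break-even investment rate: n + δ = 0.029 + 0.069 = 0.098.
At the golden rule the marginal product of capital equals n+δ: 0.22·2.0·k^(0.22−1) = 0.098. Solving, k_gold = (0.22·2.0/0.098)^(1/0.78) ≈ 6.8578.
y_gold = 2.0·6.8578^0.22 ≈ 3.0549.
c_gold = y_gold − (n+δ)·k_gold = 3.0549 − 0.098·6.8578 ≈ 2.3828.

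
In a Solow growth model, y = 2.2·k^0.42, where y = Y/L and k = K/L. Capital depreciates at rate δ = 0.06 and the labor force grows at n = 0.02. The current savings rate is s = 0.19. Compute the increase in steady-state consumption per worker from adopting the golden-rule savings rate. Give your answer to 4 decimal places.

Δc ≈ 1.6036

n + δ = 0.02 + 0.06 = 0.08.
Current steady state (s = 0.19): k* = (0.19·2.2/0.08)^(1/0.58) ≈ 17.3013, y* = 2.2·17.3013^0.42 ≈ 7.2848, c* = (1−0.19)·7.2848 ≈ 5.9007.
Maximizing c = f(k) − (n+δ)·k gives f'(k) = n+δ, i.e. 0.42·2.2·k^(0.42−1) = 0.08, so k_gold = (0.42·2.2/0.08)^(1/0.58) ≈ 67.9263.
y_gold = 2.2·67.9263^0.42 ≈ 12.9383, c_gold = y_gold − 0.08·k_gold ≈ 7.5042.
Gain: Δc = 7.5042 − 5.9007 ≈ 1.6036.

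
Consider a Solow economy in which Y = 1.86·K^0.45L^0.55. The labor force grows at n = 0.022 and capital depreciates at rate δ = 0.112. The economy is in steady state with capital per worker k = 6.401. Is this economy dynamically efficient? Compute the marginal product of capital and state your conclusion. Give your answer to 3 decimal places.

dynamically efficient; MPK ≈ 0.302

Capital per worker breaks even when investment replaces (n + δ)·k; here n + δ = 0.134.
MPK = 0.45·1.86·k^(0.45−1) = 0.45·1.86·6.401^(-0.55) ≈ 0.3015.
MPK > 0.134, so the economy is dynamically efficient (under-saving).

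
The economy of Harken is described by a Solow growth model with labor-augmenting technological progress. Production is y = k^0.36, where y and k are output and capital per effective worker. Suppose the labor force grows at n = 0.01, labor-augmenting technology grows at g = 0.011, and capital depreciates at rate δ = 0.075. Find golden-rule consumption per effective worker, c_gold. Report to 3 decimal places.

n + g + δ = 0.01 + 0.011 + 0.075 = 0.096.
Setting f'(k) = n+g+δ gives 0.36·k^(0.36−1) = 0.096, hence k_gold = (0.36/0.096)^(1/0.64) ≈ 7.8872.
y_gold = 7.8872^0.36 ≈ 2.1033.
c_gold = y_gold − (n+g+δ)·k_gold = 2.1033 − 0.096·7.8872 ≈ 1.3461.

c_gold ≈ 1.346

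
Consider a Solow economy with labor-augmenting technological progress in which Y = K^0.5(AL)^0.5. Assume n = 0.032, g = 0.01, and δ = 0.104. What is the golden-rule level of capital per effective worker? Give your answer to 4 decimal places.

Capital per effective worker breaks even when investment replaces (n + g + δ)·k; here n + g + δ = 0.146.
Maximizing c = f(k) − (n+g+δ)·k gives f'(k) = n+g+δ, i.e. 0.5·k^(0.5−1) = 0.146, so k_gold = (0.5/0.146)^(1/0.5) ≈ 11.7283.

k_gold ≈ 11.7283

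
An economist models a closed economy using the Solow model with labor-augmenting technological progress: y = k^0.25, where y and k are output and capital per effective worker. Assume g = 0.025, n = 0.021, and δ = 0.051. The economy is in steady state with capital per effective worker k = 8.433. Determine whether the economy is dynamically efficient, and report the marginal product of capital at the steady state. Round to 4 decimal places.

dynamically inefficient; MPK ≈ 0.0505

Capital per effective worker breaks even when investment replaces (n + g + δ)·k; here n + g + δ = 0.097.
MPK = 0.25·k^(0.25−1) = 0.25·8.433^(-0.75) ≈ 0.0505.
MPK < 0.097, so the economy is dynamically inefficient (over-saving).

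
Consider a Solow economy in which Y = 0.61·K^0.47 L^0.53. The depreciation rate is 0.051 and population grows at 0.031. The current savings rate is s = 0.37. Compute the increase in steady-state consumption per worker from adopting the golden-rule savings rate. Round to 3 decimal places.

Δc ≈ 0.038

Break-even investment rate: n + δ = 0.031 + 0.051 = 0.082.
Current steady state (s = 0.37): k* = (0.37·0.61/0.082)^(1/0.53) ≈ 6.7555, y* = 0.61·6.7555^0.47 ≈ 1.4972, c* = (1−0.37)·1.4972 ≈ 0.9432.
Setting f'(k) = n+δ gives 0.47·0.61·k^(0.47−1) = 0.082, hence k_gold = (0.47·0.61/0.082)^(1/0.53) ≈ 10.6093.
y_gold = 0.61·10.6093^0.47 ≈ 1.8510, c_gold = y_gold − 0.082·k_gold ≈ 0.9810.
Gain: Δc = 0.9810 − 0.9432 ≈ 0.0378.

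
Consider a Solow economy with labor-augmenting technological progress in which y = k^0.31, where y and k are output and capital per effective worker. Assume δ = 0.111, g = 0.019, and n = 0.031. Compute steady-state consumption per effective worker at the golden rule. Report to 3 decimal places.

c_gold ≈ 0.926

n + g + δ = 0.031 + 0.019 + 0.111 = 0.161.
Golden rule sets MPK = n+g+δ: 0.31·k^(0.31−1) = 0.161, so k_gold = (0.31/0.161)^(1/0.69) ≈ 2.5845.
y_gold = 2.5845^0.31 ≈ 1.3423.
c_gold = y_gold − (n+g+δ)·k_gold = 1.3423 − 0.161·2.5845 ≈ 0.9262.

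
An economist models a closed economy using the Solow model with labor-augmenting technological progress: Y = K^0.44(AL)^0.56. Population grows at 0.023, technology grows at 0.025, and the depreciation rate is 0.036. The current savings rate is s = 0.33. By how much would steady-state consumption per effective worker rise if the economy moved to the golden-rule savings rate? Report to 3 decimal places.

Capital per effective worker breaks even when investment replaces (n + g + δ)·k; here n + g + δ = 0.084.
Current steady state (s = 0.33): k* = (0.33/0.084)^(1/0.56) ≈ 11.5115, y* = 11.5115^0.44 ≈ 2.9302, c* = (1−0.33)·2.9302 ≈ 1.9632.
At the golden rule the marginal product of capital equals n+g+δ: 0.44·k^(0.44−1) = 0.084. Solving, k_gold = (0.44/0.084)^(1/0.56) ≈ 19.2415.
y_gold = 19.2415^0.44 ≈ 3.6734, c_gold = y_gold − 0.084·k_gold ≈ 2.0571.
Gain: Δc = 2.0571 − 1.9632 ≈ 0.0938.

Δc ≈ 0.094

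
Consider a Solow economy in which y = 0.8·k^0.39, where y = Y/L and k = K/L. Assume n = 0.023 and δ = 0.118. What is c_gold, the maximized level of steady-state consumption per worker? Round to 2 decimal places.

c_gold ≈ 0.81

n + δ = 0.023 + 0.118 = 0.141.
Golden rule sets MPK = n+δ: 0.39·0.8·k^(0.39−1) = 0.141, so k_gold = (0.39·0.8/0.141)^(1/0.61) ≈ 3.6768.
y_gold = 0.8·3.6768^0.39 ≈ 1.3293.
c_gold = y_gold − (n+δ)·k_gold = 1.3293 − 0.141·3.6768 ≈ 0.8109.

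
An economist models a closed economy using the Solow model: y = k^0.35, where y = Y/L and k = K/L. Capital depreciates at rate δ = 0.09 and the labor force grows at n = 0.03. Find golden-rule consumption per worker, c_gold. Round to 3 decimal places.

c_gold ≈ 1.157

The effective depreciation rate is n + δ = 0.03 + 0.09 = 0.12.
Maximizing c = f(k) − (n+δ)·k gives f'(k) = n+δ, i.e. 0.35·k^(0.35−1) = 0.12, so k_gold = (0.35/0.12)^(1/0.65) ≈ 5.1905.
y_gold = 5.1905^0.35 ≈ 1.7796.
c_gold = y_gold − (n+δ)·k_gold = 1.7796 − 0.12·5.1905 ≈ 1.1567.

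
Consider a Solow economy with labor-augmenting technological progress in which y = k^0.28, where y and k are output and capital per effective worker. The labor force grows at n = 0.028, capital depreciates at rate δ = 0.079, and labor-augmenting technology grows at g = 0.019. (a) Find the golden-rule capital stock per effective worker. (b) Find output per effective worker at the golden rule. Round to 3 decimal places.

(a) k_gold ≈ 3.031; (b) y_gold ≈ 1.364

Break-even investment rate: n + g + δ = 0.028 + 0.019 + 0.079 = 0.126.
At the golden rule the marginal product of capital equals n+g+δ: 0.28·k^(0.28−1) = 0.126. Solving, k_gold = (0.28/0.126)^(1/0.72) ≈ 3.0314.
y_gold = 3.0314^0.28 ≈ 1.3641.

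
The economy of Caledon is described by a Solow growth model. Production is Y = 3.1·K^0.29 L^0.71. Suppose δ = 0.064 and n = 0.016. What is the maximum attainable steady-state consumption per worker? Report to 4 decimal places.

c_gold ≈ 5.9124

Capital per worker breaks even when investment replaces (n + δ)·k; here n + δ = 0.08.
At the golden rule the marginal product of capital equals n+δ: 0.29·3.1·k^(0.29−1) = 0.08. Solving, k_gold = (0.29·3.1/0.08)^(1/0.71) ≈ 30.1868.
y_gold = 3.1·30.1868^0.29 ≈ 8.3274.
c_gold = y_gold − (n+δ)·k_gold = 8.3274 − 0.08·30.1868 ≈ 5.9124.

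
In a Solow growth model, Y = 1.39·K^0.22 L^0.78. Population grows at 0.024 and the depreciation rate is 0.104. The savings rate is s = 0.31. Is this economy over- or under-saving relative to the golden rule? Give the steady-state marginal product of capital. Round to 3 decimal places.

over-saving; MPK ≈ 0.091

The effective depreciation rate is n + δ = 0.024 + 0.104 = 0.128.
Steady-state k*: s·A·k^0.22 = 0.128·k gives k* = (0.31·1.39/0.128)^(1/0.78) ≈ 4.7408.
MPK = 0.22·1.39·4.7408^(-0.78) ≈ 0.0908.
MPK < n+δ = 0.128, so the economy is dynamically inefficient (over-saving).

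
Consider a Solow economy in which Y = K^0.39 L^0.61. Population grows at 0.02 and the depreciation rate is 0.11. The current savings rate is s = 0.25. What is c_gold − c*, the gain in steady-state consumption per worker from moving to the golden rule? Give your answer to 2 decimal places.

Δc ≈ 0.09

Capital per worker breaks even when investment replaces (n + δ)·k; here n + δ = 0.13.
Current steady state (s = 0.25): k* = (0.25/0.13)^(1/0.61) ≈ 2.9212, y* = 2.9212^0.39 ≈ 1.5190, c* = (1−0.25)·1.5190 ≈ 1.1393.
Golden rule sets MPK = n+δ: 0.39·k^(0.39−1) = 0.13, so k_gold = (0.39/0.13)^(1/0.61) ≈ 6.0557.
y_gold = 6.0557^0.39 ≈ 2.0186, c_gold = y_gold − 0.13·k_gold ≈ 1.2313.
Gain: Δc = 1.2313 − 1.1393 ≈ 0.0920.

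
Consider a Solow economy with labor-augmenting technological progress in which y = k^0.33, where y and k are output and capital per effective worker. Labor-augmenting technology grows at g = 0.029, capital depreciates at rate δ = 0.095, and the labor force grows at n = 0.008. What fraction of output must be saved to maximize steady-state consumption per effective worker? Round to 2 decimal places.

s_gold = 0.33

Break-even investment rate: n + g + δ = 0.008 + 0.029 + 0.095 = 0.132.
At the golden rule MPK = n+g+δ, and in any Cobb-Douglas steady state s = (n+g+δ)·k/y = MPK·k/y = capital's share 0.33.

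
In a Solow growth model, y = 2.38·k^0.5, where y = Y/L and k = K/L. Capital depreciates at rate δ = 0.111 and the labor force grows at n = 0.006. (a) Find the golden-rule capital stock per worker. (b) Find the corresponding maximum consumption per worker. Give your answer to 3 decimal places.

(a) k_gold ≈ 103.448; (b) c_gold ≈ 12.103

Capital per worker breaks even when investment replaces (n + δ)·k; here n + δ = 0.117.
Setting f'(k) = n+δ gives 0.5·2.38·k^(0.5−1) = 0.117, hence k_gold = (0.5·2.38/0.117)^(1/0.5) ≈ 103.4480.
y_gold = 2.38·103.4480^0.5 ≈ 24.2068; c_gold = y_gold − 0.117·k_gold ≈ 12.1034.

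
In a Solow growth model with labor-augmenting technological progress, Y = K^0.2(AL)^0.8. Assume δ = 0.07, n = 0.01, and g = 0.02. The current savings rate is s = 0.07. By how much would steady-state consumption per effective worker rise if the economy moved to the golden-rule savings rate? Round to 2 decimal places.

Break-even investment rate: n + g + δ = 0.01 + 0.02 + 0.07 = 0.1.
Current steady state (s = 0.07): k* = (0.07/0.1)^(1/0.8) ≈ 0.6403, y* = 0.6403^0.2 ≈ 0.9147, c* = (1−0.07)·0.9147 ≈ 0.8507.
Setting f'(k) = n+g+δ gives 0.2·k^(0.2−1) = 0.1, hence k_gold = (0.2/0.1)^(1/0.8) ≈ 2.3784.
y_gold = 2.3784^0.2 ≈ 1.1892, c_gold = y_gold − 0.1·k_gold ≈ 0.9514.
Gain: Δc = 0.9514 − 0.8507 ≈ 0.1007.

Δc ≈ 0.10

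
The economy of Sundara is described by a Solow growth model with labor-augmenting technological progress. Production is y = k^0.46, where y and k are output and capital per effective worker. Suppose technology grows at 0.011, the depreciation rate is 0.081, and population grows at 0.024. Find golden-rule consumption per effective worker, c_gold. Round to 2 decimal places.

n + g + δ = 0.024 + 0.011 + 0.081 = 0.116.
Golden rule sets MPK = n+g+δ: 0.46·k^(0.46−1) = 0.116, so k_gold = (0.46/0.116)^(1/0.54) ≈ 12.8222.
y_gold = 12.8222^0.46 ≈ 3.2334.
c_gold = y_gold − (n+g+δ)·k_gold = 3.2334 − 0.116·12.8222 ≈ 1.7460.

c_gold ≈ 1.75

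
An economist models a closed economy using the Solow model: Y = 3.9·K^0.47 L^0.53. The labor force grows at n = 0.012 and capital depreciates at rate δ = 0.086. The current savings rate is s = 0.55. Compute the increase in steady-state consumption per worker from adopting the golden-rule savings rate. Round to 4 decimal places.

Δc ≈ 0.6646

n + δ = 0.012 + 0.086 = 0.098.
Current steady state (s = 0.55): k* = (0.55·3.9/0.098)^(1/0.53) ≈ 337.8170, y* = 3.9·337.8170^0.47 ≈ 60.1929, c* = (1−0.55)·60.1929 ≈ 27.0868.
Setting f'(k) = n+δ gives 0.47·3.9·k^(0.47−1) = 0.098, hence k_gold = (0.47·3.9/0.098)^(1/0.53) ≈ 251.1192.
y_gold = 3.9·251.1192^0.47 ≈ 52.3610, c_gold = y_gold − 0.098·k_gold ≈ 27.7513.
Gain: Δc = 27.7513 − 27.0868 ≈ 0.6646.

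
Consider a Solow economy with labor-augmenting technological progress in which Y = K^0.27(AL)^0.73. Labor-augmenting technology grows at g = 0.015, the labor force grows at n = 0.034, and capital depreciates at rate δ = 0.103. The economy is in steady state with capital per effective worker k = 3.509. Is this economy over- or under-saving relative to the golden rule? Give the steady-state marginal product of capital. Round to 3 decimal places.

n + g + δ = 0.034 + 0.015 + 0.103 = 0.152.
MPK = 0.27·k^(0.27−1) = 0.27·3.509^(-0.73) ≈ 0.1080.
MPK < 0.152, so the economy is dynamically inefficient (over-saving).

over-saving; MPK ≈ 0.108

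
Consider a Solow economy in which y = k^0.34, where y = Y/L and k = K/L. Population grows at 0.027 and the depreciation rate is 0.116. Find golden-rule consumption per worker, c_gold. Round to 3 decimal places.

Break-even investment rate: n + δ = 0.027 + 0.116 = 0.143.
Golden rule sets MPK = n+δ: 0.34·k^(0.34−1) = 0.143, so k_gold = (0.34/0.143)^(1/0.66) ≈ 3.7146.
y_gold = 3.7146^0.34 ≈ 1.5623.
c_gold = y_gold − (n+δ)·k_gold = 1.5623 − 0.143·3.7146 ≈ 1.0311.

c_gold ≈ 1.031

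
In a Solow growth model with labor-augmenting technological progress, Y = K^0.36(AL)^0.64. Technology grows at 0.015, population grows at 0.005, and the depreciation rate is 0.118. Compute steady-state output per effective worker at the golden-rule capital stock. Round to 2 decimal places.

The effective depreciation rate is n + g + δ = 0.005 + 0.015 + 0.118 = 0.138.
At the golden rule the marginal product of capital equals n+g+δ: 0.36·k^(0.36−1) = 0.138. Solving, k_gold = (0.36/0.138)^(1/0.64) ≈ 4.4736.
Output: y_gold = k_gold^0.36 = 4.4736^0.36 ≈ 1.7149.

y_gold ≈ 1.71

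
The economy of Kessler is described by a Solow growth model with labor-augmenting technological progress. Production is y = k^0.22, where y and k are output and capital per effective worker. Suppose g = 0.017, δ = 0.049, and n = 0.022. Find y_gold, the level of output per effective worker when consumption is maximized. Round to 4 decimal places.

Capital per effective worker breaks even when investment replaces (n + g + δ)·k; here n + g + δ = 0.088.
Maximizing c = f(k) − (n+g+δ)·k gives f'(k) = n+g+δ, i.e. 0.22·k^(0.22−1) = 0.088, so k_gold = (0.22/0.088)^(1/0.78) ≈ 3.2373.
Output: y_gold = k_gold^0.22 = 3.2373^0.22 ≈ 1.2949.

y_gold ≈ 1.2949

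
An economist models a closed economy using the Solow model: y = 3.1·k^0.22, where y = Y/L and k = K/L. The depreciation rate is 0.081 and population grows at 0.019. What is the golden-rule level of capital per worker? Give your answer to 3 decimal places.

Break-even investment rate: n + δ = 0.019 + 0.081 = 0.1.
Setting f'(k) = n+δ gives 0.22·3.1·k^(0.22−1) = 0.1, hence k_gold = (0.22·3.1/0.1)^(1/0.78) ≈ 11.7207.

k_gold ≈ 11.721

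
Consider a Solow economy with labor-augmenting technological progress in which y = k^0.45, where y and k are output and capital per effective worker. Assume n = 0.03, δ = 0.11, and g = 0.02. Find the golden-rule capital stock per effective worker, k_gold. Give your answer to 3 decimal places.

k_gold ≈ 6.554

The effective depreciation rate is n + g + δ = 0.03 + 0.02 + 0.11 = 0.16.
Maximizing c = f(k) − (n+g+δ)·k gives f'(k) = n+g+δ, i.e. 0.45·k^(0.45−1) = 0.16, so k_gold = (0.45/0.16)^(1/0.55) ≈ 6.5544.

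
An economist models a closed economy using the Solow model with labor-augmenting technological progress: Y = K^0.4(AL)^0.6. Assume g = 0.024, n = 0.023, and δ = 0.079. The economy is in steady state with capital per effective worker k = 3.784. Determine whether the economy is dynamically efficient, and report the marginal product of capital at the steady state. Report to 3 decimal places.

n + g + δ = 0.023 + 0.024 + 0.079 = 0.126.
MPK = 0.4·k^(0.4−1) = 0.4·3.784^(-0.6) ≈ 0.1800.
MPK > 0.126, so the economy is dynamically efficient (under-saving).

dynamically efficient; MPK ≈ 0.180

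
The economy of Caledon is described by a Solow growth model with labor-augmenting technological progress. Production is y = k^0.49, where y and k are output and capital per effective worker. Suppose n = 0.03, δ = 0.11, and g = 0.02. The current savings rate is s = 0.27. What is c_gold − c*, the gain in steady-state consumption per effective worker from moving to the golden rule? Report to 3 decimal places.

n + g + δ = 0.03 + 0.02 + 0.11 = 0.16.
Current steady state (s = 0.27): k* = (0.27/0.16)^(1/0.51) ≈ 2.7898, y* = 2.7898^0.49 ≈ 1.6532, c* = (1−0.27)·1.6532 ≈ 1.2069.
At the golden rule the marginal product of capital equals n+g+δ: 0.49·k^(0.49−1) = 0.16. Solving, k_gold = (0.49/0.16)^(1/0.51) ≈ 8.9762.
y_gold = 8.9762^0.49 ≈ 2.9310, c_gold = y_gold − 0.16·k_gold ≈ 1.4948.
Gain: Δc = 1.4948 − 1.2069 ≈ 0.2879.

Δc ≈ 0.288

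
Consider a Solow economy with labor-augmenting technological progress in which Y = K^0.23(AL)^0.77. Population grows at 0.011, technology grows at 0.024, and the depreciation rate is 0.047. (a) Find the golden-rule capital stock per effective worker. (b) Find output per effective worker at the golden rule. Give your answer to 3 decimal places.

(a) k_gold ≈ 3.817; (b) y_gold ≈ 1.361

The effective depreciation rate is n + g + δ = 0.011 + 0.024 + 0.047 = 0.082.
Setting f'(k) = n+g+δ gives 0.23·k^(0.23−1) = 0.082, hence k_gold = (0.23/0.082)^(1/0.77) ≈ 3.8169.
y_gold = 3.8169^0.23 ≈ 1.3608.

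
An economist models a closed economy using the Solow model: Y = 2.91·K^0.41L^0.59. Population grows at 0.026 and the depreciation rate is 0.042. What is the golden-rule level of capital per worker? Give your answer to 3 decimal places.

Break-even investment rate: n + δ = 0.026 + 0.042 = 0.068.
Setting f'(k) = n+δ gives 0.41·2.91·k^(0.41−1) = 0.068, hence k_gold = (0.41·2.91/0.068)^(1/0.59) ≈ 128.4574.

k_gold ≈ 128.457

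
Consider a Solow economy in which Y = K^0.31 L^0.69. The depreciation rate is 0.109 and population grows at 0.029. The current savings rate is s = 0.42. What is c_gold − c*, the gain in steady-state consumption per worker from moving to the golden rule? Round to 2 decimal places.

Break-even investment rate: n + δ = 0.029 + 0.109 = 0.138.
Current steady state (s = 0.42): k* = (0.42/0.138)^(1/0.69) ≈ 5.0181, y* = 5.0181^0.31 ≈ 1.6488, c* = (1−0.42)·1.6488 ≈ 0.9563.
Golden rule sets MPK = n+δ: 0.31·k^(0.31−1) = 0.138, so k_gold = (0.31/0.138)^(1/0.69) ≈ 3.2314.
y_gold = 3.2314^0.31 ≈ 1.4385, c_gold = y_gold − 0.138·k_gold ≈ 0.9926.
Gain: Δc = 0.9926 − 0.9563 ≈ 0.0363.

Δc ≈ 0.04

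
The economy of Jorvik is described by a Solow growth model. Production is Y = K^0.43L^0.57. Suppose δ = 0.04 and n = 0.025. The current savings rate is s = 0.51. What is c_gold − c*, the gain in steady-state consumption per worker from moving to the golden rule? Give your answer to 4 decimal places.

Capital per worker breaks even when investment replaces (n + δ)·k; here n + δ = 0.065.
Current steady state (s = 0.51): k* = (0.51/0.065)^(1/0.57) ≈ 37.1170, y* = 37.1170^0.43 ≈ 4.7306, c* = (1−0.51)·4.7306 ≈ 2.3180.
At the golden rule the marginal product of capital equals n+δ: 0.43·k^(0.43−1) = 0.065. Solving, k_gold = (0.43/0.065)^(1/0.57) ≈ 27.5151.
y_gold = 27.5151^0.43 ≈ 4.1593, c_gold = y_gold − 0.065·k_gold ≈ 2.3708.
Gain: Δc = 2.3708 − 2.3180 ≈ 0.0528.

Δc ≈ 0.0528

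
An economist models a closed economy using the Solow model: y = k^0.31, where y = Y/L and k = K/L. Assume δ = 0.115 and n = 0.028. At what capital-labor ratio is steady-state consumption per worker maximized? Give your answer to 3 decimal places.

k_gold ≈ 3.069

Break-even investment rate: n + δ = 0.028 + 0.115 = 0.143.
Maximizing c = f(k) − (n+δ)·k gives f'(k) = n+δ, i.e. 0.31·k^(0.31−1) = 0.143, so k_gold = (0.31/0.143)^(1/0.69) ≈ 3.0690.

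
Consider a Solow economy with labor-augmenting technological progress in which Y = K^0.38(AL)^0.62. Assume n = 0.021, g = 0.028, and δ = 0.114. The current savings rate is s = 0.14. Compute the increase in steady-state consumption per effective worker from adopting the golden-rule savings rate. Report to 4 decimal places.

Capital per effective worker breaks even when investment replaces (n + g + δ)·k; here n + g + δ = 0.163.
Current steady state (s = 0.14): k* = (0.14/0.163)^(1/0.62) ≈ 0.7824, y* = 0.7824^0.38 ≈ 0.9110, c* = (1−0.14)·0.9110 ≈ 0.7834.
At the golden rule the marginal product of capital equals n+g+δ: 0.38·k^(0.38−1) = 0.163. Solving, k_gold = (0.38/0.163)^(1/0.62) ≈ 3.9165.
y_gold = 3.9165^0.38 ≈ 1.6800, c_gold = y_gold − 0.163·k_gold ≈ 1.0416.
Gain: Δc = 1.0416 − 0.7834 ≈ 0.2581.

Δc ≈ 0.2581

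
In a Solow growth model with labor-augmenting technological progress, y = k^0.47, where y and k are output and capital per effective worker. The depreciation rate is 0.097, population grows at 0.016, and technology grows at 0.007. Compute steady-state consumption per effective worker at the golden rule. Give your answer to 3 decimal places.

c_gold ≈ 1.779

Capital per effective worker breaks even when investment replaces (n + g + δ)·k; here n + g + δ = 0.12.
Setting f'(k) = n+g+δ gives 0.47·k^(0.47−1) = 0.12, hence k_gold = (0.47/0.12)^(1/0.53) ≈ 13.1435.
y_gold = 13.1435^0.47 ≈ 3.3558.
c_gold = y_gold − (n+g+δ)·k_gold = 3.3558 − 0.12·13.1435 ≈ 1.7786.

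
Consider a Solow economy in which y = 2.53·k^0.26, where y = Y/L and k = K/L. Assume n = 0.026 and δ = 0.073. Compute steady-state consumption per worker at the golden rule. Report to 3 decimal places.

The effective depreciation rate is n + δ = 0.026 + 0.073 = 0.099.
Golden rule sets MPK = n+δ: 0.26·2.53·k^(0.26−1) = 0.099, so k_gold = (0.26·2.53/0.099)^(1/0.74) ≈ 12.9250.
y_gold = 2.53·12.9250^0.26 ≈ 4.9214.
c_gold = y_gold − (n+δ)·k_gold = 4.9214 − 0.099·12.9250 ≈ 3.6419.

c_gold ≈ 3.642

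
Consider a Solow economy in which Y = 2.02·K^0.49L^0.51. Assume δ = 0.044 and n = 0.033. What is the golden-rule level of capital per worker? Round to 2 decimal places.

The effective depreciation rate is n + δ = 0.033 + 0.044 = 0.077.
At the golden rule the marginal product of capital equals n+δ: 0.49·2.02·k^(0.49−1) = 0.077. Solving, k_gold = (0.49·2.02/0.077)^(1/0.51) ≈ 149.4931.

k_gold ≈ 149.49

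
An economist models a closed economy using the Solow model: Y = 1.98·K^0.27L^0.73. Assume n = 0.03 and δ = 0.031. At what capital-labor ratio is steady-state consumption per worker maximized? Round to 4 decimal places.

k_gold ≈ 19.5600

Capital per worker breaks even when investment replaces (n + δ)·k; here n + δ = 0.061.
At the golden rule the marginal product of capital equals n+δ: 0.27·1.98·k^(0.27−1) = 0.061. Solving, k_gold = (0.27·1.98/0.061)^(1/0.73) ≈ 19.5600.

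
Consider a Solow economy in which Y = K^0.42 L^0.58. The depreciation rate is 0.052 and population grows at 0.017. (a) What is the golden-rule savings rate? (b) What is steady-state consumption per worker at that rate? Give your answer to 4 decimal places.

(a) s_gold = 0.4200; (b) c_gold ≈ 2.1451

n + δ = 0.017 + 0.052 = 0.069.
For Cobb-Douglas, s_gold equals capital's share: s_gold = 0.42.
At the golden rule the marginal product of capital equals n+δ: 0.42·k^(0.42−1) = 0.069. Solving, k_gold = (0.42/0.069)^(1/0.58) ≈ 22.5120.
y_gold = 22.5120^0.42 ≈ 3.6984; c_gold = (1−0.42)·y_gold ≈ 2.1451.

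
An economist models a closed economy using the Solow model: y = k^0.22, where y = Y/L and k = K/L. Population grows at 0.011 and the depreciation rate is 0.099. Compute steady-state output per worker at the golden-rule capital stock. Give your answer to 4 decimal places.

Capital per worker breaks even when investment replaces (n + δ)·k; here n + δ = 0.11.
Setting f'(k) = n+δ gives 0.22·k^(0.22−1) = 0.11, hence k_gold = (0.22/0.11)^(1/0.78) ≈ 2.4318.
Output: y_gold = k_gold^0.22 = 2.4318^0.22 ≈ 1.2159.

y_gold ≈ 1.2159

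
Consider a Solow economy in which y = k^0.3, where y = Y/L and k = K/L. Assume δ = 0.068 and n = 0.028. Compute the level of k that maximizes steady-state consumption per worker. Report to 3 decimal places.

Break-even investment rate: n + δ = 0.028 + 0.068 = 0.096.
At the golden rule the marginal product of capital equals n+δ: 0.3·k^(0.3−1) = 0.096. Solving, k_gold = (0.3/0.096)^(1/0.7) ≈ 5.0925.

k_gold ≈ 5.092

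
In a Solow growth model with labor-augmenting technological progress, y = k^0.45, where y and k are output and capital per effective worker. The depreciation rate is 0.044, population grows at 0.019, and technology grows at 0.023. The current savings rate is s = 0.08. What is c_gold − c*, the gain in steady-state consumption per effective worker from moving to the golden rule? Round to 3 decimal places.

Δc ≈ 1.263

n + g + δ = 0.019 + 0.023 + 0.044 = 0.086.
Current steady state (s = 0.08): k* = (0.08/0.086)^(1/0.55) ≈ 0.8768, y* = 0.8768^0.45 ≈ 0.9425, c* = (1−0.08)·0.9425 ≈ 0.8671.
Golden rule sets MPK = n+g+δ: 0.45·k^(0.45−1) = 0.086, so k_gold = (0.45/0.086)^(1/0.55) ≈ 20.2653.
y_gold = 20.2653^0.45 ≈ 3.8729, c_gold = y_gold − 0.086·k_gold ≈ 2.1301.
Gain: Δc = 2.1301 − 0.8671 ≈ 1.2630.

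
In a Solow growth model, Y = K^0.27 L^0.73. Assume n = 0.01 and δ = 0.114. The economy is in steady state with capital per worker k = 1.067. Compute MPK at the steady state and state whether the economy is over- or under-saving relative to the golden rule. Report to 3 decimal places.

The effective depreciation rate is n + δ = 0.01 + 0.114 = 0.124.
MPK = 0.27·k^(0.27−1) = 0.27·1.067^(-0.73) ≈ 0.2575.
MPK > 0.124, so the economy is dynamically efficient (under-saving).

under-saving; MPK ≈ 0.258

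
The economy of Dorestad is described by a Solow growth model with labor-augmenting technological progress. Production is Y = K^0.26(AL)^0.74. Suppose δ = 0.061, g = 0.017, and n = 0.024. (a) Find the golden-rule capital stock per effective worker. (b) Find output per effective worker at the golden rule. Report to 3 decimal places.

(a) k_gold ≈ 3.541; (b) y_gold ≈ 1.389

The effective depreciation rate is n + g + δ = 0.024 + 0.017 + 0.061 = 0.102.
At the golden rule the marginal product of capital equals n+g+δ: 0.26·k^(0.26−1) = 0.102. Solving, k_gold = (0.26/0.102)^(1/0.74) ≈ 3.5412.
y_gold = 3.5412^0.26 ≈ 1.3892.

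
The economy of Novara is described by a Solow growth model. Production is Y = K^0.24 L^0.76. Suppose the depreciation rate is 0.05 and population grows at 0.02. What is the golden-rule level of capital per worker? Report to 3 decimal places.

k_gold ≈ 5.059

The effective depreciation rate is n + δ = 0.02 + 0.05 = 0.07.
Golden rule sets MPK = n+δ: 0.24·k^(0.24−1) = 0.07, so k_gold = (0.24/0.07)^(1/0.76) ≈ 5.0594.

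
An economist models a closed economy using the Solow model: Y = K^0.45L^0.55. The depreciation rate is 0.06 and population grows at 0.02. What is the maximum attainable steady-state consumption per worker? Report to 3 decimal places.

c_gold ≈ 2.260

The effective depreciation rate is n + δ = 0.02 + 0.06 = 0.08.
Setting f'(k) = n+δ gives 0.45·k^(0.45−1) = 0.08, hence k_gold = (0.45/0.08)^(1/0.55) ≈ 23.1132.
y_gold = 23.1132^0.45 ≈ 4.1090.
c_gold = y_gold − (n+δ)·k_gold = 4.1090 − 0.08·23.1132 ≈ 2.2600.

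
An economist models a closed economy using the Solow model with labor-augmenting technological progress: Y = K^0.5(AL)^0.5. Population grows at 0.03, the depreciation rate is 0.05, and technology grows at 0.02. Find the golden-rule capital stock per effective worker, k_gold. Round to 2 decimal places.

k_gold ≈ 25.00

The effective depreciation rate is n + g + δ = 0.03 + 0.02 + 0.05 = 0.1.
Setting f'(k) = n+g+δ gives 0.5·k^(0.5−1) = 0.1, hence k_gold = (0.5/0.1)^(1/0.5) ≈ 25.0000.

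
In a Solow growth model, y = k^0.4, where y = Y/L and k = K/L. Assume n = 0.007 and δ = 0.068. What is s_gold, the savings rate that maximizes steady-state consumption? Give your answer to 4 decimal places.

Capital per worker breaks even when investment replaces (n + δ)·k; here n + δ = 0.075.
At the golden rule MPK = n+δ, and in any Cobb-Douglas steady state s = (n+δ)·k/y = MPK·k/y = capital's share 0.4.

s_gold = 0.4000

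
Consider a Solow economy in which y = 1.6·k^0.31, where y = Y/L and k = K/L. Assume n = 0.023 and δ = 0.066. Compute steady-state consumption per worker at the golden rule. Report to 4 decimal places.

Capital per worker breaks even when investment replaces (n + δ)·k; here n + δ = 0.089.
Golden rule sets MPK = n+δ: 0.31·1.6·k^(0.31−1) = 0.089, so k_gold = (0.31·1.6/0.089)^(1/0.69) ≈ 12.0585.
y_gold = 1.6·12.0585^0.31 ≈ 3.4619.
c_gold = y_gold − (n+δ)·k_gold = 3.4619 − 0.089·12.0585 ≈ 2.3887.

c_gold ≈ 2.3887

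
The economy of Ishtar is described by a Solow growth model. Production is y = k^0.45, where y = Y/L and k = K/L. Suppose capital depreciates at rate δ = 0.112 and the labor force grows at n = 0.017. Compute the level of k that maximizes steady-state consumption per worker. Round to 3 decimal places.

The effective depreciation rate is n + δ = 0.017 + 0.112 = 0.129.
At the golden rule the marginal product of capital equals n+δ: 0.45·k^(0.45−1) = 0.129. Solving, k_gold = (0.45/0.129)^(1/0.55) ≈ 9.6959.

k_gold ≈ 9.696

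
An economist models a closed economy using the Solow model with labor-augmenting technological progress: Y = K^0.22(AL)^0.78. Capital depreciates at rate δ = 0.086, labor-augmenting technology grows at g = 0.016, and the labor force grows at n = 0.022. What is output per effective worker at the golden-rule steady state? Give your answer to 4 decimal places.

y_gold ≈ 1.1755

n + g + δ = 0.022 + 0.016 + 0.086 = 0.124.
Setting f'(k) = n+g+δ gives 0.22·k^(0.22−1) = 0.124, hence k_gold = (0.22/0.124)^(1/0.78) ≈ 2.0856.
Output: y_gold = k_gold^0.22 = 2.0856^0.22 ≈ 1.1755.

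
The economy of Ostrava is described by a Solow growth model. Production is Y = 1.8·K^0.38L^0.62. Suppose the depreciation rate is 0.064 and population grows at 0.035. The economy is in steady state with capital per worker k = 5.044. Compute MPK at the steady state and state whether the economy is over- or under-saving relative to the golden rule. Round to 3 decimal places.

under-saving; MPK ≈ 0.251

Break-even investment rate: n + δ = 0.035 + 0.064 = 0.099.
MPK = 0.38·1.8·k^(0.38−1) = 0.38·1.8·5.044^(-0.62) ≈ 0.2508.
MPK > 0.099, so the economy is dynamically efficient (under-saving).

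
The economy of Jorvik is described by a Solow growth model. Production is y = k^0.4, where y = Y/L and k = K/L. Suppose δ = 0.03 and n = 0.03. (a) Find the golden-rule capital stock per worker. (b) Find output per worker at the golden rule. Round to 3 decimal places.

Break-even investment rate: n + δ = 0.03 + 0.03 = 0.06.
Golden rule sets MPK = n+δ: 0.4·k^(0.4−1) = 0.06, so k_gold = (0.4/0.06)^(1/0.6) ≈ 23.6146.
y_gold = 23.6146^0.4 ≈ 3.5422.

(a) k_gold ≈ 23.615; (b) y_gold ≈ 3.542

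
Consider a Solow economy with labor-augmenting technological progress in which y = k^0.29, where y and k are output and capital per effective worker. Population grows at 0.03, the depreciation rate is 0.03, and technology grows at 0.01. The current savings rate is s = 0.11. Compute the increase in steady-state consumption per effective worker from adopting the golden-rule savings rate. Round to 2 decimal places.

Δc ≈ 0.20

Capital per effective worker breaks even when investment replaces (n + g + δ)·k; here n + g + δ = 0.07.
Current steady state (s = 0.11): k* = (0.11/0.07)^(1/0.71) ≈ 1.8900, y* = 1.8900^0.29 ≈ 1.2028, c* = (1−0.11)·1.2028 ≈ 1.0705.
Maximizing c = f(k) − (n+g+δ)·k gives f'(k) = n+g+δ, i.e. 0.29·k^(0.29−1) = 0.07, so k_gold = (0.29/0.07)^(1/0.71) ≈ 7.4035.
y_gold = 7.4035^0.29 ≈ 1.7870, c_gold = y_gold − 0.07·k_gold ≈ 1.2688.
Gain: Δc = 1.2688 − 1.0705 ≈ 0.1984.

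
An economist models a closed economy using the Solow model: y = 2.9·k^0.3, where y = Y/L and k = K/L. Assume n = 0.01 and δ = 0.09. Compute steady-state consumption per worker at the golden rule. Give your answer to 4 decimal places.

The effective depreciation rate is n + δ = 0.01 + 0.09 = 0.1.
Setting f'(k) = n+δ gives 0.3·2.9·k^(0.3−1) = 0.1, hence k_gold = (0.3·2.9/0.1)^(1/0.7) ≈ 21.9872.
y_gold = 2.9·21.9872^0.3 ≈ 7.3291.
c_gold = y_gold − (n+δ)·k_gold = 7.3291 − 0.1·21.9872 ≈ 5.1304.

c_gold ≈ 5.1304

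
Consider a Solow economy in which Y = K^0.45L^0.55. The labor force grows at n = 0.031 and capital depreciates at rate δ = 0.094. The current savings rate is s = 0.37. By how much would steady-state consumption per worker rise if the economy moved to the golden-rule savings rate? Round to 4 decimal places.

n + δ = 0.031 + 0.094 = 0.125.
Current steady state (s = 0.37): k* = (0.37/0.125)^(1/0.55) ≈ 7.1927, y* = 7.1927^0.45 ≈ 2.4300, c* = (1−0.37)·2.4300 ≈ 1.5309.
Maximizing c = f(k) − (n+δ)·k gives f'(k) = n+δ, i.e. 0.45·k^(0.45−1) = 0.125, so k_gold = (0.45/0.125)^(1/0.55) ≈ 10.2674.
y_gold = 10.2674^0.45 ≈ 2.8520, c_gold = y_gold − 0.125·k_gold ≈ 1.5686.
Gain: Δc = 1.5686 − 1.5309 ≈ 0.0377.

Δc ≈ 0.0377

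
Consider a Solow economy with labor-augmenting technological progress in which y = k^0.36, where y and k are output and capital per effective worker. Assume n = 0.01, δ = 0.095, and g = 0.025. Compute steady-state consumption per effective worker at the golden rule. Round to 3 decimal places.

The effective depreciation rate is n + g + δ = 0.01 + 0.025 + 0.095 = 0.13.
Maximizing c = f(k) − (n+g+δ)·k gives f'(k) = n+g+δ, i.e. 0.36·k^(0.36−1) = 0.13, so k_gold = (0.36/0.13)^(1/0.64) ≈ 4.9112.
y_gold = 4.9112^0.36 ≈ 1.7735.
c_gold = y_gold − (n+g+δ)·k_gold = 1.7735 − 0.13·4.9112 ≈ 1.1350.

c_gold ≈ 1.135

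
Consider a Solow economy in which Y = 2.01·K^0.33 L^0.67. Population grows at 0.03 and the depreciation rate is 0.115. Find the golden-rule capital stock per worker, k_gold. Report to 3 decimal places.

k_gold ≈ 9.674

The effective depreciation rate is n + δ = 0.03 + 0.115 = 0.145.
Golden rule sets MPK = n+δ: 0.33·2.01·k^(0.33−1) = 0.145, so k_gold = (0.33·2.01/0.145)^(1/0.67) ≈ 9.6735.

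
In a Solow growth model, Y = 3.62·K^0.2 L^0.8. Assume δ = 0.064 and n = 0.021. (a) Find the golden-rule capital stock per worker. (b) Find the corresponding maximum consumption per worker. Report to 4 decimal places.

Capital per worker breaks even when investment replaces (n + δ)·k; here n + δ = 0.085.
Maximizing c = f(k) − (n+δ)·k gives f'(k) = n+δ, i.e. 0.2·3.62·k^(0.2−1) = 0.085, so k_gold = (0.2·3.62/0.085)^(1/0.8) ≈ 14.5512.
y_gold = 3.62·14.5512^0.2 ≈ 6.1843; c_gold = y_gold − 0.085·k_gold ≈ 4.9474.

(a) k_gold ≈ 14.5512; (b) c_gold ≈ 4.9474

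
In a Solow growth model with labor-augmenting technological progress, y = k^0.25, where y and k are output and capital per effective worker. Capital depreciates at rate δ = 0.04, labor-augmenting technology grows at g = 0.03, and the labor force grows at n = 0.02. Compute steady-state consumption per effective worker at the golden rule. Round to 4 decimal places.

Break-even investment rate: n + g + δ = 0.02 + 0.03 + 0.04 = 0.09.
Maximizing c = f(k) − (n+g+δ)·k gives f'(k) = n+g+δ, i.e. 0.25·k^(0.25−1) = 0.09, so k_gold = (0.25/0.09)^(1/0.75) ≈ 3.9048.
y_gold = 3.9048^0.25 ≈ 1.4057.
c_gold = y_gold − (n+g+δ)·k_gold = 1.4057 − 0.09·3.9048 ≈ 1.0543.

c_gold ≈ 1.0543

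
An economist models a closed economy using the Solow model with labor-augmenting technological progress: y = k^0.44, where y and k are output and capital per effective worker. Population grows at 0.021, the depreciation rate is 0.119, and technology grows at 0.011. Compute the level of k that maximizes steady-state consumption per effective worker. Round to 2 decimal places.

Capital per effective worker breaks even when investment replaces (n + g + δ)·k; here n + g + δ = 0.151.
Setting f'(k) = n+g+δ gives 0.44·k^(0.44−1) = 0.151, hence k_gold = (0.44/0.151)^(1/0.56) ≈ 6.7518.

k_gold ≈ 6.75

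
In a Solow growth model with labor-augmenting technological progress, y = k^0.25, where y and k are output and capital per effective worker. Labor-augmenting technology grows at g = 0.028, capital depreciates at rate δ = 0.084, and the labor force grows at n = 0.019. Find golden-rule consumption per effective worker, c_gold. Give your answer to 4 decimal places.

c_gold ≈ 0.9303

Break-even investment rate: n + g + δ = 0.019 + 0.028 + 0.084 = 0.131.
Golden rule sets MPK = n+g+δ: 0.25·k^(0.25−1) = 0.131, so k_gold = (0.25/0.131)^(1/0.75) ≈ 2.3671.
y_gold = 2.3671^0.25 ≈ 1.2404.
c_gold = y_gold − (n+g+δ)·k_gold = 1.2404 − 0.131·2.3671 ≈ 0.9303.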